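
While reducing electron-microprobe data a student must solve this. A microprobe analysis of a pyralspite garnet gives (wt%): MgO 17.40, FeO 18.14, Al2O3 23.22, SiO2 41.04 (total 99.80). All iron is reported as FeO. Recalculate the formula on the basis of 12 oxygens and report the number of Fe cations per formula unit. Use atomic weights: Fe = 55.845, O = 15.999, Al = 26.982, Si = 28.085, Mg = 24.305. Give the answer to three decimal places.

1.108 Fe apfu

MgO (M=40.304): mol = 0.43172; Mg = 0.43172, O = 0.43172.
FeO (M=71.844): mol = 0.25249; Fe = 0.25249, O = 0.25249.
Al2O3 (M=101.961): mol = 0.22773; Al = 0.45546, O = 0.68319.
SiO2 (M=60.083): mol = 0.68306; Si = 0.68306, O = 1.36612.
ΣO = 2.73352; factor = 12/ΣO = 4.38994.
Fe apfu = 0.25249 × 4.38994 = 1.108.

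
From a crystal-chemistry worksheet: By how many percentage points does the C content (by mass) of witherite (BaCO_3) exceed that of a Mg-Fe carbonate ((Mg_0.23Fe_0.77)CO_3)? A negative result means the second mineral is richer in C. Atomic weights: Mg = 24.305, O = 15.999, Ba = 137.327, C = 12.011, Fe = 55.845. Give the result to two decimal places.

M(BaCO_3) = 197.335 g/mol, so wt% C = 12.011/197.335 × 100 = 6.09%.
M((Mg_0.23Fe_0.77)CO_3) = 108.599 g/mol, so wt% C = 12.011/108.599 × 100 = 11.06%.
6.09 − 11.06 = -4.97 pp.

-4.97 percentage points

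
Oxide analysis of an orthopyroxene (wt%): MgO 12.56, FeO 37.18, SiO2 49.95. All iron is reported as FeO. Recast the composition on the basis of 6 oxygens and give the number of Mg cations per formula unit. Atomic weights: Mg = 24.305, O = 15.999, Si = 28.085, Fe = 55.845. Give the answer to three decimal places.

MgO (M=40.304): mol = 0.31163; Mg = 0.31163, O = 0.31163.
FeO (M=71.844): mol = 0.51751; Fe = 0.51751, O = 0.51751.
SiO2 (M=60.083): mol = 0.83135; Si = 0.83135, O = 1.66270.
ΣO = 2.49184; factor = 6/ΣO = 2.40786.
Mg apfu = 0.31163 × 2.40786 = 0.750.

0.750 Mg apfu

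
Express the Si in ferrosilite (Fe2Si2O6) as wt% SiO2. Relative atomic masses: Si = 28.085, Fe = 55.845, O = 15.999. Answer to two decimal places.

Formula mass = 263.854 g/mol.
2 Si → 2.0000 mol SiO2 per formula unit; M(SiO2) = 60.083, so SiO2 mass = 120.166 g.
120.166/263.854 × 100 = 45.54 wt%.

45.54 wt%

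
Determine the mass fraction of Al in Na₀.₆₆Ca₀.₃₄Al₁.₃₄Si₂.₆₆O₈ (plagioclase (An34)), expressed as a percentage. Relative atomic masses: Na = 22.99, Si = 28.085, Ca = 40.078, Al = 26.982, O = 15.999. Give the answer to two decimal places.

13.51 mass %

Molar mass of Na₀.₆₆Ca₀.₃₄Al₁.₃₄Si₂.₆₆O₈: 0.66×22.99 + 0.34×40.078 + 1.34×26.982 + 2.66×28.085 + 8×15.999 = 267.654 g/mol.
Mass of Al per formula unit: 1.34 × 26.982 = 36.156 g.
Weight fraction Al = 36.156 / 267.654 = 0.1351.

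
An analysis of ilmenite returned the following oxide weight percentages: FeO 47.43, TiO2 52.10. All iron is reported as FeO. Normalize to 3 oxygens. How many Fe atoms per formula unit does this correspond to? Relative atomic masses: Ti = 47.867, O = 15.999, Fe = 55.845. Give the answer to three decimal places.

47.43 wt% FeO ÷ 71.844 g/mol = 0.66018 mol, giving 0.66018 Fe and 0.66018 O.
52.10 wt% TiO2 ÷ 79.865 g/mol = 0.65235 mol, giving 0.65235 Ti and 1.30470 O.
Oxygen sums to 1.96488; scaling by 3/1.96488 = 1.52681 puts the formula on 3 O.
Fe: 0.66018 × 1.52681 = 1.008 atoms per formula unit.

1.008 Fe apfu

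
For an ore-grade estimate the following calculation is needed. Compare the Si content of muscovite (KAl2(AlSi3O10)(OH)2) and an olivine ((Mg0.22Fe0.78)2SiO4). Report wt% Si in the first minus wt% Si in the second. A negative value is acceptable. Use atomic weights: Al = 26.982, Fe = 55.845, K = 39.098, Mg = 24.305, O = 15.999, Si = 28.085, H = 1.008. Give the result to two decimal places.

Si in KAl2(AlSi3O10)(OH)2: molar mass 398.303 g/mol; 3×28.085 = 84.255 g → 21.15 wt%.
Si in (Mg0.22Fe0.78)2SiO4: molar mass 189.893 g/mol; 1×28.085 = 28.085 g → 14.79 wt%.
Difference = 21.15 − 14.79 = 6.36 percentage points.

6.36 percentage points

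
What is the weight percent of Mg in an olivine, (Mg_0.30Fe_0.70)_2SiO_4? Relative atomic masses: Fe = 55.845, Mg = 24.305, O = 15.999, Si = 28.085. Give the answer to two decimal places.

7.89 mass %

Formula mass = 0.60×24.305 + 1.40×55.845 + 1×28.085 + 4×15.999 = 184.847 g/mol, of which 14.583 g is Mg.
So Mg makes up 14.583/184.847 = 0.0789 of the mass, i.e. 7.89%.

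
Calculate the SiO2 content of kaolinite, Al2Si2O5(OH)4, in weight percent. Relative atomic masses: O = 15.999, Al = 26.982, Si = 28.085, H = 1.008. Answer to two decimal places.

Formula mass = 258.157 g/mol.
2 Si → 2.0000 mol SiO2 per formula unit; M(SiO2) = 60.083, so SiO2 mass = 120.166 g.
120.166/258.157 × 100 = 46.55 wt%.

46.55 wt%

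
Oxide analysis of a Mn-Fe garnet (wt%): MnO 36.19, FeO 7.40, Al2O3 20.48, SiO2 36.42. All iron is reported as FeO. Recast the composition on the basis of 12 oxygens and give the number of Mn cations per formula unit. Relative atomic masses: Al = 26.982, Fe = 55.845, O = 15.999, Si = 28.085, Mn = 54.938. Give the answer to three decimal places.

36.19 wt% MnO ÷ 70.937 g/mol = 0.51017 mol, giving 0.51017 Mn and 0.51017 O.
7.40 wt% FeO ÷ 71.844 g/mol = 0.10300 mol, giving 0.10300 Fe and 0.10300 O.
20.48 wt% Al2O3 ÷ 101.961 g/mol = 0.20086 mol, giving 0.40172 Al and 0.60258 O.
36.42 wt% SiO2 ÷ 60.083 g/mol = 0.60616 mol, giving 0.60616 Si and 1.21232 O.
Oxygen sums to 2.42807; scaling by 12/2.42807 = 4.94220 puts the formula on 12 O.
Mn: 0.51017 × 4.94220 = 2.521 atoms per formula unit.

2.521 Mn apfu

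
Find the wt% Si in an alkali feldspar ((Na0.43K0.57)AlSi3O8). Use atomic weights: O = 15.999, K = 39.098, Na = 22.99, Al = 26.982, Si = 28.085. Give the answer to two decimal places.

31.04 mass %

Molar mass of (Na0.43K0.57)AlSi3O8: 0.43×22.99 + 0.57×39.098 + 1×26.982 + 3×28.085 + 8×15.999 = 271.401 g/mol.
Mass of Si per formula unit: 3 × 28.085 = 84.255 g.
Weight fraction Si = 84.255 / 271.401 = 0.3104.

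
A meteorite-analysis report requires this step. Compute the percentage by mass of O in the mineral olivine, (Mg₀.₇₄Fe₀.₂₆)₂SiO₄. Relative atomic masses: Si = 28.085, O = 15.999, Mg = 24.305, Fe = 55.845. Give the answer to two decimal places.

40.74 mass %

Molar mass of (Mg₀.₇₄Fe₀.₂₆)₂SiO₄: 1.48×24.305 + 0.52×55.845 + 1×28.085 + 4×15.999 = 157.092 g/mol.
Mass of O per formula unit: 4 × 15.999 = 63.996 g.
Weight fraction O = 63.996 / 157.092 = 0.4074.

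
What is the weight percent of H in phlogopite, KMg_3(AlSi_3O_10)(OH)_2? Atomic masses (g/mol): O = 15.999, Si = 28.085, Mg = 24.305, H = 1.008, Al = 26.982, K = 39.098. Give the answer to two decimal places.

M(KMg_3(AlSi_3O_10)(OH)_2) = 417.254 g/mol.
H contributes 2 × 1.008 = 2.016 g per mole.
2.016/417.254 = 0.0048 → 0.48%.

0.48 wt%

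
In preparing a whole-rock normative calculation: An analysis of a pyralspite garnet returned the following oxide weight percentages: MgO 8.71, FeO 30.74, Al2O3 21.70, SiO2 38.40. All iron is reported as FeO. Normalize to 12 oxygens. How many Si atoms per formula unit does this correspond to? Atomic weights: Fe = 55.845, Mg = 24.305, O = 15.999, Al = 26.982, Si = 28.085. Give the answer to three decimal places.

MgO: 8.71/40.304 = 0.21611 mol → 0.21611 mol Mg, 0.21611 mol O.
FeO: 30.74/71.844 = 0.42787 mol → 0.42787 mol Fe, 0.42787 mol O.
Al2O3: 21.70/101.961 = 0.21283 mol → 0.42566 mol Al, 0.63849 mol O.
SiO2: 38.40/60.083 = 0.63912 mol → 0.63912 mol Si, 1.27824 mol O.
Total oxygen = 2.56071 mol. Normalization factor = 12/2.56071 = 4.68620.
Si per 12 O = 0.63912 × 4.68620 = 2.995.

2.995 Si apfu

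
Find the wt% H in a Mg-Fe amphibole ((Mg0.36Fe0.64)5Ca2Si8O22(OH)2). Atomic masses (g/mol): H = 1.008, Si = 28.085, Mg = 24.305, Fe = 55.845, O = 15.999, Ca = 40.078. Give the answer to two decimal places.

0.22 weight percent

Formula mass = 1.80*24.305 + 3.20*55.845 + 2*40.078 + 8*28.085 + 24*15.999 + 2*1.008 = 913.281 g/mol, of which 2.016 g is H.
So H makes up 2.016/913.281 = 0.0022 of the mass, i.e. 0.22%.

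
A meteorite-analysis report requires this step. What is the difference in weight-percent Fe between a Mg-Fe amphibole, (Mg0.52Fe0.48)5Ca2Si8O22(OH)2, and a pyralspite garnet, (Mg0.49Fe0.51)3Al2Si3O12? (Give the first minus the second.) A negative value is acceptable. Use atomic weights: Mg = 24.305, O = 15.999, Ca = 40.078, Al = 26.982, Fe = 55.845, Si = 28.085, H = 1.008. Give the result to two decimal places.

First mineral: 134.028 g Fe in 888.049 g formula = 15.09 wt% Fe.
Second mineral: 85.443 g Fe in 451.378 g formula = 18.93 wt% Fe.
15.09% − 18.93% gives a difference of -3.84 percentage points.

-3.84 percentage points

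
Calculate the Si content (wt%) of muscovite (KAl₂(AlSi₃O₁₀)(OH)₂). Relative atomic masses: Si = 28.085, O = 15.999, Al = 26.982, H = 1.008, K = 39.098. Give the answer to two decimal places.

21.15 wt%

M(KAl₂(AlSi₃O₁₀)(OH)₂) = 398.303 g/mol.
Si contributes 3 × 28.085 = 84.255 g per mole.
84.255/398.303 = 0.2115 → 21.15%.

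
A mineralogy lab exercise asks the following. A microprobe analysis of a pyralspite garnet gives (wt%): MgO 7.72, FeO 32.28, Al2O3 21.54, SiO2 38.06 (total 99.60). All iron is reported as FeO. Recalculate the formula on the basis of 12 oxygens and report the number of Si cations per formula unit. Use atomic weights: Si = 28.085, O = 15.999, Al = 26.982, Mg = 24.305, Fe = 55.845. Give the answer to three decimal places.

MgO (M=40.304): mol = 0.19154; Mg = 0.19154, O = 0.19154.
FeO (M=71.844): mol = 0.44931; Fe = 0.44931, O = 0.44931.
Al2O3 (M=101.961): mol = 0.21126; Al = 0.42252, O = 0.63378.
SiO2 (M=60.083): mol = 0.63346; Si = 0.63346, O = 1.26692.
ΣO = 2.54155; factor = 12/ΣO = 4.72153.
Si apfu = 0.63346 × 4.72153 = 2.991.

2.991 Si apfu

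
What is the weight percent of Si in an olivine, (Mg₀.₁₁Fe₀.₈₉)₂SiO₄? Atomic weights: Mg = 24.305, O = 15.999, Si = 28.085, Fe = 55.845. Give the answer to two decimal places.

Molar mass of (Mg₀.₁₁Fe₀.₈₉)₂SiO₄: 0.22·24.305 + 1.78·55.845 + 1·28.085 + 4·15.999 = 196.832 g/mol.
Mass of Si per formula unit: 1 × 28.085 = 28.085 g.
Weight fraction Si = 28.085 / 196.832 = 0.1427.

14.27 wt%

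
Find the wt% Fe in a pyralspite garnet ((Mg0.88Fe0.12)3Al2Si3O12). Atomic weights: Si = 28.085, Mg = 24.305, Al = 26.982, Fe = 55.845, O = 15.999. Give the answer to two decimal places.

Molar mass of (Mg0.88Fe0.12)3Al2Si3O12: 2.64×24.305 + 0.36×55.845 + 2×26.982 + 3×28.085 + 12×15.999 = 414.476 g/mol.
Mass of Fe per formula unit: 0.36 × 55.845 = 20.104 g.
Weight fraction Fe = 20.104 / 414.476 = 0.0485.

4.85 wt%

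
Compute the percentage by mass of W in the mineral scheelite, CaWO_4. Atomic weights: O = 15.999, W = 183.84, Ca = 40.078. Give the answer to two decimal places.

63.85 wt%

Molar mass of CaWO_4: 1×40.078 + 1×183.84 + 4×15.999 = 287.914 g/mol.
Mass of W per formula unit: 1 × 183.84 = 183.840 g.
Weight fraction W = 183.840 / 287.914 = 0.6385.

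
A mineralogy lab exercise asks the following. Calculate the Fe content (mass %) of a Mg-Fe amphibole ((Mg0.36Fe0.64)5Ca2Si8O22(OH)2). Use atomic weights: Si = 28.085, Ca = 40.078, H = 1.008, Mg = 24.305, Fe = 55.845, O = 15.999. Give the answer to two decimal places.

Molar mass of (Mg0.36Fe0.64)5Ca2Si8O22(OH)2: 1.80·24.305 + 3.20·55.845 + 2·40.078 + 8·28.085 + 24·15.999 + 2·1.008 = 913.281 g/mol.
Mass of Fe per formula unit: 3.20 × 55.845 = 178.704 g.
Weight fraction Fe = 178.704 / 913.281 = 0.1957.

19.57 mass %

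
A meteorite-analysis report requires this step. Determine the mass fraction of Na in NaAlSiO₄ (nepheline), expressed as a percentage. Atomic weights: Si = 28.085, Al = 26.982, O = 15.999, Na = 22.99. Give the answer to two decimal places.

16.18 weight percent

Formula mass = 1*22.99 + 1*26.982 + 1*28.085 + 4*15.999 = 142.053 g/mol, of which 22.990 g is Na.
So Na makes up 22.990/142.053 = 0.1618 of the mass, i.e. 16.18%.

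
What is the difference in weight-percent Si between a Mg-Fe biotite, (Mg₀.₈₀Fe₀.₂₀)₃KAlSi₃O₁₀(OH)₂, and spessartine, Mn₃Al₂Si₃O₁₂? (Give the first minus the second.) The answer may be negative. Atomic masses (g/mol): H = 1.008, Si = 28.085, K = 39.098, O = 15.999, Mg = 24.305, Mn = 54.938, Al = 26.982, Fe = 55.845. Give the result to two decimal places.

Si in (Mg₀.₈₀Fe₀.₂₀)₃KAlSi₃O₁₀(OH)₂: molar mass 436.178 g/mol; 3×28.085 = 84.255 g → 19.32 wt%.
Si in Mn₃Al₂Si₃O₁₂: molar mass 495.021 g/mol; 3×28.085 = 84.255 g → 17.02 wt%.
Difference = 19.32 − 17.02 = 2.30 percentage points.

2.30 percentage points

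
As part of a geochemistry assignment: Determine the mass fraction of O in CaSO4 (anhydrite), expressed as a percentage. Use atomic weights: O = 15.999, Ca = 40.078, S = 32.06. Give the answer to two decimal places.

47.01 mass %

Formula mass = 1*40.078 + 1*32.06 + 4*15.999 = 136.134 g/mol, of which 63.996 g is O.
So O makes up 63.996/136.134 = 0.4701 of the mass, i.e. 47.01%.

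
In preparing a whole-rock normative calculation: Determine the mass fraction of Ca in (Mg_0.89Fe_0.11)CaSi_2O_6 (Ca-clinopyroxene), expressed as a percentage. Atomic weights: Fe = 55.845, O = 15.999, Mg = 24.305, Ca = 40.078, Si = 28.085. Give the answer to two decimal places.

18.22 mass %

Molar mass of (Mg_0.89Fe_0.11)CaSi_2O_6: 0.89×24.305 + 0.11×55.845 + 1×40.078 + 2×28.085 + 6×15.999 = 220.016 g/mol.
Mass of Ca per formula unit: 1 × 40.078 = 40.078 g.
Weight fraction Ca = 40.078 / 220.016 = 0.1822.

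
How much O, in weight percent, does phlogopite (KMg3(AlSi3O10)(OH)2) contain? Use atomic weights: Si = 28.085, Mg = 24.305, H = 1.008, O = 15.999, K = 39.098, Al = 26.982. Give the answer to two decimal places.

M(KMg3(AlSi3O10)(OH)2) = 417.254 g/mol.
O contributes 12 × 15.999 = 191.988 g per mole.
191.988/417.254 = 0.4601 → 46.01%.

46.01 weight percent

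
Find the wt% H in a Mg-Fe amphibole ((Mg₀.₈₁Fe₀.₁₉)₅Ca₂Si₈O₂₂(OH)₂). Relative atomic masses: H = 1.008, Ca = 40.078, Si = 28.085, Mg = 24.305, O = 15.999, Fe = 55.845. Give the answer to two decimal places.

Formula mass = 4.05·24.305 + 0.95·55.845 + 2·40.078 + 8·28.085 + 24·15.999 + 2·1.008 = 842.316 g/mol, of which 2.016 g is H.
So H makes up 2.016/842.316 = 0.0024 of the mass, i.e. 0.24%.

0.24 weight percent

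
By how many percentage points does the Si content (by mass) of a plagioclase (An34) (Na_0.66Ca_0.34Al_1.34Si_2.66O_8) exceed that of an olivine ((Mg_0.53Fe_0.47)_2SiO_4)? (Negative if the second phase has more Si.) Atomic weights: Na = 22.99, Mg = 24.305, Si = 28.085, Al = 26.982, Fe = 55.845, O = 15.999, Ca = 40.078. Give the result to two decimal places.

11.42 percentage points

M(Na_0.66Ca_0.34Al_1.34Si_2.66O_8) = 267.654 g/mol, so wt% Si = 74.706/267.654 × 100 = 27.91%.
M((Mg_0.53Fe_0.47)_2SiO_4) = 170.339 g/mol, so wt% Si = 28.085/170.339 × 100 = 16.49%.
27.91 − 16.49 = 11.42 pp.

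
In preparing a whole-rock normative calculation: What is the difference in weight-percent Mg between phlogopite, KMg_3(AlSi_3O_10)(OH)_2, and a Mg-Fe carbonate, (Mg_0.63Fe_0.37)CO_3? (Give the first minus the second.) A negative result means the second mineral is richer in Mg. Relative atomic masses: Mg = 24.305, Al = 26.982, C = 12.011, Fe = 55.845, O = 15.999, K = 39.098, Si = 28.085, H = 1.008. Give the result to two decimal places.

1.52 percentage points

M(KMg_3(AlSi_3O_10)(OH)_2) = 417.254 g/mol, so wt% Mg = 72.915/417.254 × 100 = 17.47%.
M((Mg_0.63Fe_0.37)CO_3) = 95.983 g/mol, so wt% Mg = 15.312/95.983 × 100 = 15.95%.
17.47 − 15.95 = 1.52 pp.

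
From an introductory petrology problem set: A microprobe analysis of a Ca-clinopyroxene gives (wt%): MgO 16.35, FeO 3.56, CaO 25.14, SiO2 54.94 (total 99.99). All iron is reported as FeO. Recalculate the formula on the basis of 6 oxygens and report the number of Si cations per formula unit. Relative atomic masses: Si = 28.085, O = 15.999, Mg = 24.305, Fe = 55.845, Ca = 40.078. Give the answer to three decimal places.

2.008 Si apfu

16.35 wt% MgO ÷ 40.304 g/mol = 0.40567 mol, giving 0.40567 Mg and 0.40567 O.
3.56 wt% FeO ÷ 71.844 g/mol = 0.04955 mol, giving 0.04955 Fe and 0.04955 O.
25.14 wt% CaO ÷ 56.077 g/mol = 0.44831 mol, giving 0.44831 Ca and 0.44831 O.
54.94 wt% SiO2 ÷ 60.083 g/mol = 0.91440 mol, giving 0.91440 Si and 1.82880 O.
Oxygen sums to 2.73233; scaling by 6/2.73233 = 2.19593 puts the formula on 6 O.
Si: 0.91440 × 2.19593 = 2.008 atoms per formula unit.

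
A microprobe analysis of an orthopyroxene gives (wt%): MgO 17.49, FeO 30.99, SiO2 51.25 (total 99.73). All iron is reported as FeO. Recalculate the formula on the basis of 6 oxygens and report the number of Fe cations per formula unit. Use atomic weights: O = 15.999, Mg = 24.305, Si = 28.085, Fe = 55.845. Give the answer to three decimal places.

1.007 Fe apfu

MgO (M=40.304): mol = 0.43395; Mg = 0.43395, O = 0.43395.
FeO (M=71.844): mol = 0.43135; Fe = 0.43135, O = 0.43135.
SiO2 (M=60.083): mol = 0.85299; Si = 0.85299, O = 1.70598.
ΣO = 2.57128; factor = 6/ΣO = 2.33347.
Fe apfu = 0.43135 × 2.33347 = 1.007.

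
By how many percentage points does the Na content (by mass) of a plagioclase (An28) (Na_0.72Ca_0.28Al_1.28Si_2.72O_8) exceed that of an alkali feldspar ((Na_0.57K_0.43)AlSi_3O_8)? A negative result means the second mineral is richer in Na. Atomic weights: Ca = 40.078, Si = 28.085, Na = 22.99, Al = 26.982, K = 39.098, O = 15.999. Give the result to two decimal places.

1.34 percentage points

M(Na_0.72Ca_0.28Al_1.28Si_2.72O_8) = 266.695 g/mol, so wt% Na = 16.553/266.695 × 100 = 6.21%.
M((Na_0.57K_0.43)AlSi_3O_8) = 269.145 g/mol, so wt% Na = 13.104/269.145 × 100 = 4.87%.
6.21 − 4.87 = 1.34 pp.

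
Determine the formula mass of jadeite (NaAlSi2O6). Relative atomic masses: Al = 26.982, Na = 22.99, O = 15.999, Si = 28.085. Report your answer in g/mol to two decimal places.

202.14 g/mol

M = 1(22.99) + 1(26.982) + 2(28.085) + 6(15.999)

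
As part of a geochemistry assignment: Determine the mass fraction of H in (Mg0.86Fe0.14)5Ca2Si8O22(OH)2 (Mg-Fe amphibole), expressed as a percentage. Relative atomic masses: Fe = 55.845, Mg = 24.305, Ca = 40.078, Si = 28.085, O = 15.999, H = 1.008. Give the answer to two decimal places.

0.24 mass %

M((Mg0.86Fe0.14)5Ca2Si8O22(OH)2) = 834.431 g/mol.
H contributes 2 × 1.008 = 2.016 g per mole.
2.016/834.431 = 0.0024 → 0.24%.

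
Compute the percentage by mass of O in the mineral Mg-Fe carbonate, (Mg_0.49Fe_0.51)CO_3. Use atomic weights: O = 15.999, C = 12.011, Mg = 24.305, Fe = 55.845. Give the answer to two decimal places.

47.81 wt%

Molar mass of (Mg_0.49Fe_0.51)CO_3: 0.49*24.305 + 0.51*55.845 + 1*12.011 + 3*15.999 = 100.398 g/mol.
Mass of O per formula unit: 3 × 15.999 = 47.997 g.
Weight fraction O = 47.997 / 100.398 = 0.4781.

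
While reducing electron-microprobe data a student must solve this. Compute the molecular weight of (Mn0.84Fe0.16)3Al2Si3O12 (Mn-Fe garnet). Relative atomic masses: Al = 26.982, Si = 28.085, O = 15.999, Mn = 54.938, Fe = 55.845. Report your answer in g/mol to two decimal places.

495.46 g/mol

Mn: 2.52 × 54.938 = 138.4438
Fe: 0.48 × 55.845 = 26.8056
Al: 2 × 26.982 = 53.9640
Si: 3 × 28.085 = 84.2550
O: 12 × 15.999 = 191.9880
Summing the contributions gives the formula mass.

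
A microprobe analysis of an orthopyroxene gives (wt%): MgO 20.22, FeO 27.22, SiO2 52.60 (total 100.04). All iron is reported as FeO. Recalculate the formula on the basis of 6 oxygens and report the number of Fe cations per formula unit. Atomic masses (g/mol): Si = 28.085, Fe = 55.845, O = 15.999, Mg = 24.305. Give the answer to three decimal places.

0.864 Fe apfu

20.22 wt% MgO ÷ 40.304 g/mol = 0.50169 mol, giving 0.50169 Mg and 0.50169 O.
27.22 wt% FeO ÷ 71.844 g/mol = 0.37888 mol, giving 0.37888 Fe and 0.37888 O.
52.60 wt% SiO2 ÷ 60.083 g/mol = 0.87546 mol, giving 0.87546 Si and 1.75092 O.
Oxygen sums to 2.63149; scaling by 6/2.63149 = 2.28008 puts the formula on 6 O.
Fe: 0.37888 × 2.28008 = 0.864 atoms per formula unit.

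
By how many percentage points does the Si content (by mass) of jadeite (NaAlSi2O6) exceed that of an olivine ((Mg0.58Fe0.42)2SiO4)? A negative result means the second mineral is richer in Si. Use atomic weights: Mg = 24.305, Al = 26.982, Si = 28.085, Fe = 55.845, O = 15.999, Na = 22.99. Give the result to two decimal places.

10.99 percentage points

First mineral: 56.170 g Si in 202.136 g formula = 27.79 wt% Si.
Second mineral: 28.085 g Si in 167.185 g formula = 16.80 wt% Si.
27.79% − 16.80% gives a difference of 10.99 percentage points.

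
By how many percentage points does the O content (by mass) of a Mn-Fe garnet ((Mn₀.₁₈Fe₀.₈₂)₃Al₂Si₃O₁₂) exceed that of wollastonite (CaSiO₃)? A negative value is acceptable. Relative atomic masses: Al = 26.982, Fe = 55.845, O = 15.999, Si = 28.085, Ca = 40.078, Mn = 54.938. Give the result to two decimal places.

O in (Mn₀.₁₈Fe₀.₈₂)₃Al₂Si₃O₁₂: molar mass 497.252 g/mol; 12×15.999 = 191.988 g → 38.61 wt%.
O in CaSiO₃: molar mass 116.160 g/mol; 3×15.999 = 47.997 g → 41.32 wt%.
Difference = 38.61 − 41.32 = -2.71 percentage points.

-2.71 percentage points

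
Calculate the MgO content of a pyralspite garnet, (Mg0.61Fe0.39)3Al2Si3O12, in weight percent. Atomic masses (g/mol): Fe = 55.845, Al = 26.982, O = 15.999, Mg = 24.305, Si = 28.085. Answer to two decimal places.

Formula mass = 440.024 g/mol.
1.83 Mg → 1.8300 mol MgO per formula unit; M(MgO) = 40.304, so MgO mass = 73.756 g.
73.756/440.024 × 100 = 16.76 wt%.

16.76 wt%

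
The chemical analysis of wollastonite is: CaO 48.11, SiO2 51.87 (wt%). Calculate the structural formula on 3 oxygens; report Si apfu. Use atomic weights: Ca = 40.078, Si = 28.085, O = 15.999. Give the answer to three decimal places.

1.002 Si apfu

CaO (M=56.077): mol = 0.85793; Ca = 0.85793, O = 0.85793.
SiO2 (M=60.083): mol = 0.86331; Si = 0.86331, O = 1.72662.
ΣO = 2.58455; factor = 3/ΣO = 1.16074.
Si apfu = 0.86331 × 1.16074 = 1.002.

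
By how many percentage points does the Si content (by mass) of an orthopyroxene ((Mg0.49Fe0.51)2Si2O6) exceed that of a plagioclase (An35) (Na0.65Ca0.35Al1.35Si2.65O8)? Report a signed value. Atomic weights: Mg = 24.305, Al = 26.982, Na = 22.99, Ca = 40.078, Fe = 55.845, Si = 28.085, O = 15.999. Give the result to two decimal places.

-3.68 percentage points

M((Mg0.49Fe0.51)2Si2O6) = 232.945 g/mol, so wt% Si = 56.170/232.945 × 100 = 24.11%.
M(Na0.65Ca0.35Al1.35Si2.65O8) = 267.814 g/mol, so wt% Si = 74.425/267.814 × 100 = 27.79%.
24.11 − 27.79 = -3.68 pp.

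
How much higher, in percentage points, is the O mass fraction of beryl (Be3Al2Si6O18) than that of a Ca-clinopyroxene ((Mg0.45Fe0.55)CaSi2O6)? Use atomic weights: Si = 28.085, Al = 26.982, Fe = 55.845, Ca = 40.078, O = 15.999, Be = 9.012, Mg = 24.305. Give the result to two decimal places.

12.54 percentage points

First mineral: 287.982 g O in 537.492 g formula = 53.58 wt% O.
Second mineral: 95.994 g O in 233.894 g formula = 41.04 wt% O.
53.58% − 41.04% gives a difference of 12.54 percentage points.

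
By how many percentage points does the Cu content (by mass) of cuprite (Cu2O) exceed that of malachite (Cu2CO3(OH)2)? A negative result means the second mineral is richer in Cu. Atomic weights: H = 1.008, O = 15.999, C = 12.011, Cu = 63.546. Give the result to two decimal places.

31.34 percentage points

First mineral: 127.092 g Cu in 143.091 g formula = 88.82 wt% Cu.
Second mineral: 127.092 g Cu in 221.114 g formula = 57.48 wt% Cu.
88.82% − 57.48% gives a difference of 31.34 percentage points.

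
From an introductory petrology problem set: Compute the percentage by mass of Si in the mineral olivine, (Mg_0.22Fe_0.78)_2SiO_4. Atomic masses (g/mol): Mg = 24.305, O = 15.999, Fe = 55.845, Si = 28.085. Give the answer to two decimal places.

14.79 mass %

M((Mg_0.22Fe_0.78)_2SiO_4) = 189.893 g/mol.
Si contributes 1 × 28.085 = 28.085 g per mole.
28.085/189.893 = 0.1479 → 14.79%.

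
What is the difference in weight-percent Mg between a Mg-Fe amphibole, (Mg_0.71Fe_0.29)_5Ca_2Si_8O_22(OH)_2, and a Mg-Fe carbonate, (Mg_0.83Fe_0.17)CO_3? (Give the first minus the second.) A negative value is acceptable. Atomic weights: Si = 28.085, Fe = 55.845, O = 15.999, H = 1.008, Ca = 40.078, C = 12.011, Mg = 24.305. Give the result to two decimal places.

-12.44 percentage points

Mg in (Mg_0.71Fe_0.29)_5Ca_2Si_8O_22(OH)_2: molar mass 858.086 g/mol; 3.55×24.305 = 86.283 g → 10.06 wt%.
Mg in (Mg_0.83Fe_0.17)CO_3: molar mass 89.675 g/mol; 0.83×24.305 = 20.173 g → 22.50 wt%.
Difference = 10.06 − 22.50 = -12.44 percentage points.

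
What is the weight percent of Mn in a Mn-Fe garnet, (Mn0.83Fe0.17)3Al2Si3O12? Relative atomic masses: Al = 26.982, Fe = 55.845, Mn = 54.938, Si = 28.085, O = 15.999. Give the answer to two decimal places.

Formula mass = 2.49*54.938 + 0.51*55.845 + 2*26.982 + 3*28.085 + 12*15.999 = 495.484 g/mol, of which 136.796 g is Mn.
So Mn makes up 136.796/495.484 = 0.2761 of the mass, i.e. 27.61%.

27.61 weight percent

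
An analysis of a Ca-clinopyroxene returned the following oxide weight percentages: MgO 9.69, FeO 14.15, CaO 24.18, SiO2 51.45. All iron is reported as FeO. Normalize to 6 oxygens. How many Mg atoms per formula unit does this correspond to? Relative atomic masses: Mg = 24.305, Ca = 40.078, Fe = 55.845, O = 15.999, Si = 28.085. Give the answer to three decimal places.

9.69 wt% MgO ÷ 40.304 g/mol = 0.24042 mol, giving 0.24042 Mg and 0.24042 O.
14.15 wt% FeO ÷ 71.844 g/mol = 0.19695 mol, giving 0.19695 Fe and 0.19695 O.
24.18 wt% CaO ÷ 56.077 g/mol = 0.43119 mol, giving 0.43119 Ca and 0.43119 O.
51.45 wt% SiO2 ÷ 60.083 g/mol = 0.85632 mol, giving 0.85632 Si and 1.71264 O.
Oxygen sums to 2.58120; scaling by 6/2.58120 = 2.32450 puts the formula on 6 O.
Mg: 0.24042 × 2.32450 = 0.559 atoms per formula unit.

0.559 Mg apfu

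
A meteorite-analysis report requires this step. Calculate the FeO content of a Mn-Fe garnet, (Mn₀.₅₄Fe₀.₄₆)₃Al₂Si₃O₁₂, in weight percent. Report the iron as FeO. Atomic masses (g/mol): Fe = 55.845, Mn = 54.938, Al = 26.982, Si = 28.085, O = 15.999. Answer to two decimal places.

Formula mass = 496.273 g/mol.
1.38 Fe → 1.3800 mol FeO per formula unit; M(FeO) = 71.844, so FeO mass = 99.145 g.
99.145/496.273 × 100 = 19.98 wt%.

19.98 wt%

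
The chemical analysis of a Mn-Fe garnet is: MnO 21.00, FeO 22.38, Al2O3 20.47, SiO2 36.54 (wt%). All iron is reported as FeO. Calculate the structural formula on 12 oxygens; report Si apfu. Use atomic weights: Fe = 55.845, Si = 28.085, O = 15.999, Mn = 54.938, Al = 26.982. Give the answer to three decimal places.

MnO: 21.00/70.937 = 0.29604 mol → 0.29604 mol Mn, 0.29604 mol O.
FeO: 22.38/71.844 = 0.31151 mol → 0.31151 mol Fe, 0.31151 mol O.
Al2O3: 20.47/101.961 = 0.20076 mol → 0.40152 mol Al, 0.60228 mol O.
SiO2: 36.54/60.083 = 0.60816 mol → 0.60816 mol Si, 1.21632 mol O.
Total oxygen = 2.42615 mol. Normalization factor = 12/2.42615 = 4.94611.
Si per 12 O = 0.60816 × 4.94611 = 3.008.

3.008 Si apfu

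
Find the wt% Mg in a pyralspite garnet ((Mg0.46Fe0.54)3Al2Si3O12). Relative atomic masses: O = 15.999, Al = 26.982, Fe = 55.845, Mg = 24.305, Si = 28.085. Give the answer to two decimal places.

7.38 weight percent

Formula mass = 1.38×24.305 + 1.62×55.845 + 2×26.982 + 3×28.085 + 12×15.999 = 454.217 g/mol, of which 33.541 g is Mg.
So Mg makes up 33.541/454.217 = 0.0738 of the mass, i.e. 7.38%.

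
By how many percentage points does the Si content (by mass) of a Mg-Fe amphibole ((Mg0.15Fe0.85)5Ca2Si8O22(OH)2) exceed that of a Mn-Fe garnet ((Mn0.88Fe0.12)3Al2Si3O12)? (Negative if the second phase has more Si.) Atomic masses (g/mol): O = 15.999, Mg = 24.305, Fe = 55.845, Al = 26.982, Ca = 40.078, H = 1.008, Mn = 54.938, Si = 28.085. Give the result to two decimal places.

6.73 percentage points

M((Mg0.15Fe0.85)5Ca2Si8O22(OH)2) = 946.398 g/mol, so wt% Si = 224.680/946.398 × 100 = 23.74%.
M((Mn0.88Fe0.12)3Al2Si3O12) = 495.348 g/mol, so wt% Si = 84.255/495.348 × 100 = 17.01%.
23.74 − 17.01 = 6.73 pp.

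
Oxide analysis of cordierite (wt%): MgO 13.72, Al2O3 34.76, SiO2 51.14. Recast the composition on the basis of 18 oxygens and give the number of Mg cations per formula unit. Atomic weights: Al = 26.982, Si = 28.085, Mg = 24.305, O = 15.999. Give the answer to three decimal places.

MgO: 13.72/40.304 = 0.34041 mol → 0.34041 mol Mg, 0.34041 mol O.
Al2O3: 34.76/101.961 = 0.34091 mol → 0.68182 mol Al, 1.02273 mol O.
SiO2: 51.14/60.083 = 0.85116 mol → 0.85116 mol Si, 1.70232 mol O.
Total oxygen = 3.06546 mol. Normalization factor = 18/3.06546 = 5.87188.
Mg per 18 O = 0.34041 × 5.87188 = 1.999.

1.999 Mg apfu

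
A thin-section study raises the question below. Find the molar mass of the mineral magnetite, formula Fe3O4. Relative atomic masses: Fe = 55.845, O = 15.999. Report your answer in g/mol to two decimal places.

M = 3×55.845 + 4×15.999

231.53 g/mol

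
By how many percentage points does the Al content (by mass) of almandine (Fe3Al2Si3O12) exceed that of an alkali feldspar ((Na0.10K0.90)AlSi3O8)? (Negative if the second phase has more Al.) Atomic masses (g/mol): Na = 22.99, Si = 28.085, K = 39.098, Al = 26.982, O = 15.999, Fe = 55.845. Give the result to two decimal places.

1.09 percentage points

Al in Fe3Al2Si3O12: molar mass 497.742 g/mol; 2×26.982 = 53.964 g → 10.84 wt%.
Al in (Na0.10K0.90)AlSi3O8: molar mass 276.716 g/mol; 1×26.982 = 26.982 g → 9.75 wt%.
Difference = 10.84 − 9.75 = 1.09 percentage points.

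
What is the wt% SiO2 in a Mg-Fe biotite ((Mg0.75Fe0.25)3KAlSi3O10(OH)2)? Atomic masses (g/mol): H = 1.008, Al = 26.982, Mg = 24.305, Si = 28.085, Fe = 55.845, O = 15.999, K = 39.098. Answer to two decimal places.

Formula mass = 440.909 g/mol.
3 Si → 3.0000 mol SiO2 per formula unit; M(SiO2) = 60.083, so SiO2 mass = 180.249 g.
180.249/440.909 × 100 = 40.88 wt%.

40.88 wt%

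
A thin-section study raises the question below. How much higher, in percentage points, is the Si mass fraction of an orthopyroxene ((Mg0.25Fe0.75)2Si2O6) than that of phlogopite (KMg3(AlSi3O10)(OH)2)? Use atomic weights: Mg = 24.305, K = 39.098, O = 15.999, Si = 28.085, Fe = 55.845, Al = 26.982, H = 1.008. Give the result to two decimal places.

First mineral: 56.170 g Si in 248.084 g formula = 22.64 wt% Si.
Second mineral: 84.255 g Si in 417.254 g formula = 20.19 wt% Si.
22.64% − 20.19% gives a difference of 2.45 percentage points.

2.45 percentage points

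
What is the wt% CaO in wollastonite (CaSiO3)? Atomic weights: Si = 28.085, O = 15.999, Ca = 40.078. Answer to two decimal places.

M(CaSiO3) = 116.160 g/mol; M(CaO) = 56.077 g/mol.
Moles CaO per formula unit = 1 Ca ÷ 1 = 1.0000.
CaO fraction = (1.0000 × 56.077) / 116.160 = 56.077/116.160 = 0.4828.

48.28 wt%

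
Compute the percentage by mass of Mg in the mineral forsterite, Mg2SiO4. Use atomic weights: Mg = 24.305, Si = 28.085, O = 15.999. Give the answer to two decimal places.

Formula mass = 2×24.305 + 1×28.085 + 4×15.999 = 140.691 g/mol, of which 48.610 g is Mg.
So Mg makes up 48.610/140.691 = 0.3455 of the mass, i.e. 34.55%.

34.55 mass %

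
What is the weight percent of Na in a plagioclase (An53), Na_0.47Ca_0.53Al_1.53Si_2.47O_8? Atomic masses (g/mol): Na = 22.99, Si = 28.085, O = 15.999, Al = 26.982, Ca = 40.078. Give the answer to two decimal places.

3.99 mass %

Molar mass of Na_0.47Ca_0.53Al_1.53Si_2.47O_8: 0.47*22.99 + 0.53*40.078 + 1.53*26.982 + 2.47*28.085 + 8*15.999 = 270.691 g/mol.
Mass of Na per formula unit: 0.47 × 22.99 = 10.805 g.
Weight fraction Na = 10.805 / 270.691 = 0.0399.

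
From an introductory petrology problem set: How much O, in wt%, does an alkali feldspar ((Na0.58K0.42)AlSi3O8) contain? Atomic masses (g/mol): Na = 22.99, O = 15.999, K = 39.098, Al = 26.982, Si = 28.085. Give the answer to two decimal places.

47.58 wt%

M((Na0.58K0.42)AlSi3O8) = 268.984 g/mol.
O contributes 8 × 15.999 = 127.992 g per mole.
127.992/268.984 = 0.4758 → 47.58%.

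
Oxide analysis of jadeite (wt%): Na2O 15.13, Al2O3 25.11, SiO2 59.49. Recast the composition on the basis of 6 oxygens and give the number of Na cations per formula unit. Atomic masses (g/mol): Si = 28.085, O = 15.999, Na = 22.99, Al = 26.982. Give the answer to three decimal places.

15.13 wt% Na2O ÷ 61.979 g/mol = 0.24411 mol, giving 0.48822 Na and 0.24411 O.
25.11 wt% Al2O3 ÷ 101.961 g/mol = 0.24627 mol, giving 0.49254 Al and 0.73881 O.
59.49 wt% SiO2 ÷ 60.083 g/mol = 0.99013 mol, giving 0.99013 Si and 1.98026 O.
Oxygen sums to 2.96318; scaling by 6/2.96318 = 2.02485 puts the formula on 6 O.
Na: 0.48822 × 2.02485 = 0.989 atoms per formula unit.

0.989 Na apfu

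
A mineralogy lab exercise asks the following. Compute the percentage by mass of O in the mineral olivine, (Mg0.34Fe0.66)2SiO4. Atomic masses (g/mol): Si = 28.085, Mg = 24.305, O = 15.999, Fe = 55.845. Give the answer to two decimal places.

35.10 wt%

Molar mass of (Mg0.34Fe0.66)2SiO4: 0.68·24.305 + 1.32·55.845 + 1·28.085 + 4·15.999 = 182.324 g/mol.
Mass of O per formula unit: 4 × 15.999 = 63.996 g.
Weight fraction O = 63.996 / 182.324 = 0.3510.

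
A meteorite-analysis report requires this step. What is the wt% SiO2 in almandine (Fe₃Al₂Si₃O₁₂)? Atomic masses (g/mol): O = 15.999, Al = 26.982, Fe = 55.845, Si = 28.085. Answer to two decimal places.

36.21 wt%

M(Fe₃Al₂Si₃O₁₂) = 497.742 g/mol; M(SiO2) = 60.083 g/mol.
Moles SiO2 per formula unit = 3 Si ÷ 1 = 3.0000.
SiO2 fraction = (3.0000 × 60.083) / 497.742 = 180.249/497.742 = 0.3621.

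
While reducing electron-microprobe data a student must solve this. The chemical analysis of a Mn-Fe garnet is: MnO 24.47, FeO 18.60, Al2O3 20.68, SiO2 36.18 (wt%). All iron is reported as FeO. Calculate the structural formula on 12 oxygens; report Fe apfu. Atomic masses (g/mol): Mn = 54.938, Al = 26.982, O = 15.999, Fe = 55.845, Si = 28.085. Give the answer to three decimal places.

1.286 Fe apfu

MnO: 24.47/70.937 = 0.34495 mol → 0.34495 mol Mn, 0.34495 mol O.
FeO: 18.60/71.844 = 0.25889 mol → 0.25889 mol Fe, 0.25889 mol O.
Al2O3: 20.68/101.961 = 0.20282 mol → 0.40564 mol Al, 0.60846 mol O.
SiO2: 36.18/60.083 = 0.60217 mol → 0.60217 mol Si, 1.20434 mol O.
Total oxygen = 2.41664 mol. Normalization factor = 12/2.41664 = 4.96557.
Fe per 12 O = 0.25889 × 4.96557 = 1.286.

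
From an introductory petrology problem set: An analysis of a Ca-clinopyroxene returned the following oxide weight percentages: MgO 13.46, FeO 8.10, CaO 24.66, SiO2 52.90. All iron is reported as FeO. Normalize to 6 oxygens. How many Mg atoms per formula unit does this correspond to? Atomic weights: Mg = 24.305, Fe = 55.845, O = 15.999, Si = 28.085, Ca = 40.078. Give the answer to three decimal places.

0.757 Mg apfu

MgO: 13.46/40.304 = 0.33396 mol → 0.33396 mol Mg, 0.33396 mol O.
FeO: 8.10/71.844 = 0.11274 mol → 0.11274 mol Fe, 0.11274 mol O.
CaO: 24.66/56.077 = 0.43975 mol → 0.43975 mol Ca, 0.43975 mol O.
SiO2: 52.90/60.083 = 0.88045 mol → 0.88045 mol Si, 1.76090 mol O.
Total oxygen = 2.64735 mol. Normalization factor = 6/2.64735 = 2.26642.
Mg per 6 O = 0.33396 × 2.26642 = 0.757.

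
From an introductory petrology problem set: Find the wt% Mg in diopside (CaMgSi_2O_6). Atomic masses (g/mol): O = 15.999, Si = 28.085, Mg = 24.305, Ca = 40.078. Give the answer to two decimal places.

Formula mass = 1×40.078 + 1×24.305 + 2×28.085 + 6×15.999 = 216.547 g/mol, of which 24.305 g is Mg.
So Mg makes up 24.305/216.547 = 0.1122 of the mass, i.e. 11.22%.

11.22 wt%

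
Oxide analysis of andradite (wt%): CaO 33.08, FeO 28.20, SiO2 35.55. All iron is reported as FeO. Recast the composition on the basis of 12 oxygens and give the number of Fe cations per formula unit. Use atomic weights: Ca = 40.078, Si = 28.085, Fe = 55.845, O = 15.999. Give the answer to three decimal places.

2.175 Fe apfu

CaO (M=56.077): mol = 0.58990; Ca = 0.58990, O = 0.58990.
FeO (M=71.844): mol = 0.39252; Fe = 0.39252, O = 0.39252.
SiO2 (M=60.083): mol = 0.59168; Si = 0.59168, O = 1.18336.
ΣO = 2.16578; factor = 12/ΣO = 5.54073.
Fe apfu = 0.39252 × 5.54073 = 2.175.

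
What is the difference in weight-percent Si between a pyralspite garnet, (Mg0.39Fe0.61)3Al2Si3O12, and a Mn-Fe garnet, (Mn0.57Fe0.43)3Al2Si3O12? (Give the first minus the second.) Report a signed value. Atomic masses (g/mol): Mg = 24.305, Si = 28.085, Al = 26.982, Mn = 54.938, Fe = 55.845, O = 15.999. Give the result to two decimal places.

1.30 percentage points

M((Mg0.39Fe0.61)3Al2Si3O12) = 460.840 g/mol, so wt% Si = 84.255/460.840 × 100 = 18.28%.
M((Mn0.57Fe0.43)3Al2Si3O12) = 496.191 g/mol, so wt% Si = 84.255/496.191 × 100 = 16.98%.
18.28 − 16.98 = 1.30 pp.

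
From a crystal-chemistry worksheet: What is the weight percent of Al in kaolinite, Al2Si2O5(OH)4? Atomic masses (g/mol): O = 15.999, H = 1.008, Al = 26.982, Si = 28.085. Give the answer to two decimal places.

Formula mass = 2·26.982 + 2·28.085 + 9·15.999 + 4·1.008 = 258.157 g/mol, of which 53.964 g is Al.
So Al makes up 53.964/258.157 = 0.2090 of the mass, i.e. 20.90%.

20.90 weight percent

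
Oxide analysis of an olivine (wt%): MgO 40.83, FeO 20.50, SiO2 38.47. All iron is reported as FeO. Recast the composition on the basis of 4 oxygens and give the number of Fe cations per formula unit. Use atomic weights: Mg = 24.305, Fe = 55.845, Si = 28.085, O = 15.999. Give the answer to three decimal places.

MgO (M=40.304): mol = 1.01305; Mg = 1.01305, O = 1.01305.
FeO (M=71.844): mol = 0.28534; Fe = 0.28534, O = 0.28534.
SiO2 (M=60.083): mol = 0.64028; Si = 0.64028, O = 1.28056.
ΣO = 2.57895; factor = 4/ΣO = 1.55102.
Fe apfu = 0.28534 × 1.55102 = 0.443.

0.443 Fe apfu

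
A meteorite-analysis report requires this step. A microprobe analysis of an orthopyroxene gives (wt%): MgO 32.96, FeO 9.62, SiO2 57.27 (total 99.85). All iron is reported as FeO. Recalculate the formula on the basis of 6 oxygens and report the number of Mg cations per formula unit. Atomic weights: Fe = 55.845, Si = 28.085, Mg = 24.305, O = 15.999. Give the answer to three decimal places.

MgO: 32.96/40.304 = 0.81778 mol → 0.81778 mol Mg, 0.81778 mol O.
FeO: 9.62/71.844 = 0.13390 mol → 0.13390 mol Fe, 0.13390 mol O.
SiO2: 57.27/60.083 = 0.95318 mol → 0.95318 mol Si, 1.90636 mol O.
Total oxygen = 2.85804 mol. Normalization factor = 6/2.85804 = 2.09934.
Mg per 6 O = 0.81778 × 2.09934 = 1.717.

1.717 Mg apfu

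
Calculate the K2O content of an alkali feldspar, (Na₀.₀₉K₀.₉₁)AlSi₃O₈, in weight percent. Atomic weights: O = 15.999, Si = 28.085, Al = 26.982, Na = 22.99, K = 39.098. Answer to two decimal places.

Molar mass of (Na₀.₀₉K₀.₉₁)AlSi₃O₈ = 0.09·22.99 + 0.91·39.098 + 1·26.982 + 3·28.085 + 8·15.999 = 276.877 g/mol.
Each formula unit contains 0.91 K, equivalent to 0.91/2 = 0.4550 mol K2O.
M(K2O) = 2×39.098 + 1×15.999 = 94.195 g/mol.
Mass of K2O per formula unit = 0.4550 × 94.195 = 42.859 g.
K2O wt% = 42.859 / 276.877 × 100 = 15.48%.

15.48 wt%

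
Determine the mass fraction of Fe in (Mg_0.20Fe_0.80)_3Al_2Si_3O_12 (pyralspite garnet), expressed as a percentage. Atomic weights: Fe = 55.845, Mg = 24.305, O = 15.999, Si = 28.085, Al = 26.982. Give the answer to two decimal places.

27.99 weight percent

M((Mg_0.20Fe_0.80)_3Al_2Si_3O_12) = 478.818 g/mol.
Fe contributes 2.40 × 55.845 = 134.028 g per mole.
134.028/478.818 = 0.2799 → 27.99%.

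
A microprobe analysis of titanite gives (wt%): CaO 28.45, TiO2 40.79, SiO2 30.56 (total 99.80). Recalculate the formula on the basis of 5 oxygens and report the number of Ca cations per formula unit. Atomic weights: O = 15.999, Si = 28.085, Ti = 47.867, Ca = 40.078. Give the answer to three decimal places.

CaO (M=56.077): mol = 0.50734; Ca = 0.50734, O = 0.50734.
TiO2 (M=79.865): mol = 0.51074; Ti = 0.51074, O = 1.02148.
SiO2 (M=60.083): mol = 0.50863; Si = 0.50863, O = 1.01726.
ΣO = 2.54608; factor = 5/ΣO = 1.96380.
Ca apfu = 0.50734 × 1.96380 = 0.996.

0.996 Ca apfu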